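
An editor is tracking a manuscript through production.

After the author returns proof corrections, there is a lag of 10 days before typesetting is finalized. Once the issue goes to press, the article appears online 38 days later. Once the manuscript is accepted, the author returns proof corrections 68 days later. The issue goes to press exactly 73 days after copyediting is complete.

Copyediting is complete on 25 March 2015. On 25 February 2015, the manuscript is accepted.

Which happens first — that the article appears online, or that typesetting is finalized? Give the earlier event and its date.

Typesetting is finalized — 14 May 2015

Copyediting is complete: Mar 25, 2015.
The issue goes to press: Mar 25, 2015 + 73 days = Jun 6, 2015.
The article appears online: Jun 6, 2015 + 38 days = Jul 14, 2015.
The manuscript is accepted: Feb 25, 2015.
The author returns proof corrections: Feb 25, 2015 + 68 days = May 4, 2015.
Typesetting is finalized: May 4, 2015 + 10 days = May 14, 2015.
Comparing: the article appears online on Jul 14, 2015 vs typesetting is finalized on May 14, 2015. Earlier: typesetting is finalized.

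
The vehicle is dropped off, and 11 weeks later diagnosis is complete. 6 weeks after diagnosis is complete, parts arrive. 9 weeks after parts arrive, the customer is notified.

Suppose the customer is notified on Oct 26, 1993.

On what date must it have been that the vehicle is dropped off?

Apr 27, 1993

The customer is notified: Oct 26, 1993.
Parts arrive: Oct 26, 1993 − 9 weeks = Aug 24, 1993.
Diagnosis is complete: Aug 24, 1993 − 6 weeks = Jul 13, 1993.
The vehicle is dropped off: Jul 13, 1993 − 11 weeks = Apr 27, 1993.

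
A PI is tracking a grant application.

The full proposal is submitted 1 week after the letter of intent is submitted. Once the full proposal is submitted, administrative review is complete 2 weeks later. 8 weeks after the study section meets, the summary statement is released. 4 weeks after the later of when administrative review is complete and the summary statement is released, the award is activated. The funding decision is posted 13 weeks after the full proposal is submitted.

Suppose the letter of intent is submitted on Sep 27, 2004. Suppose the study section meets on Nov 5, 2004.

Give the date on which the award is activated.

The letter of intent is submitted: Sep 27, 2004.
The full proposal is submitted: Sep 27, 2004 + 1 week = Oct 4, 2004.
Administrative review is complete: Oct 4, 2004 + 2 weeks = Oct 18, 2004.
The study section meets: Nov 5, 2004.
The summary statement is released: Nov 5, 2004 + 8 weeks = Dec 31, 2004.
Both prerequisites met — administrative review is complete (Oct 18, 2004), the summary statement is released (Dec 31, 2004); the later is Dec 31, 2004.
The award is activated: Dec 31, 2004 + 4 weeks = Jan 28, 2005.

Jan 28, 2005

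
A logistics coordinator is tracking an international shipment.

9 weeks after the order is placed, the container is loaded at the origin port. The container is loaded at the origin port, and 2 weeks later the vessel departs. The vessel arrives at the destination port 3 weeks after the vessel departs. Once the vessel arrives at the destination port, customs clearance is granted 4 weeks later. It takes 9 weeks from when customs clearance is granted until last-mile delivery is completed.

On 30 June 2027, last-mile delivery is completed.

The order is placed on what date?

23 December 2026

Last-mile delivery is completed: Jun 30, 2027.
Customs clearance is granted: Jun 30, 2027 − 9 weeks = Apr 28, 2027.
The vessel arrives at the destination port: Apr 28, 2027 − 4 weeks = Mar 31, 2027.
The vessel departs: Mar 31, 2027 − 3 weeks = Mar 10, 2027.
The container is loaded at the origin port: Mar 10, 2027 − 2 weeks = Feb 24, 2027.
The order is placed: Feb 24, 2027 − 9 weeks = Dec 23, 2026.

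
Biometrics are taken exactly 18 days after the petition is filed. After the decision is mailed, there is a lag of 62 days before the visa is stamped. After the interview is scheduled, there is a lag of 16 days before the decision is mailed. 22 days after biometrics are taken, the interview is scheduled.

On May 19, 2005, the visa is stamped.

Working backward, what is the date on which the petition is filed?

The visa is stamped: May 19, 2005.
The decision is mailed: May 19, 2005 − 62 days = Mar 18, 2005.
The interview is scheduled: Mar 18, 2005 − 16 days = Mar 2, 2005.
Biometrics are taken: Mar 2, 2005 − 22 days = Feb 8, 2005.
The petition is filed: Feb 8, 2005 − 18 days = Jan 21, 2005.

January 21, 2005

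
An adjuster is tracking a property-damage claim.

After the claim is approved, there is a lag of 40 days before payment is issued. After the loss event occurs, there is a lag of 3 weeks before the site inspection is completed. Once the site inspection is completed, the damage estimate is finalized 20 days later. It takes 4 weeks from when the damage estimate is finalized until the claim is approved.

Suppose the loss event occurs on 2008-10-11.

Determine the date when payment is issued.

2009-01-28

The loss event occurs: Oct 11, 2008.
The site inspection is completed: Oct 11, 2008 + 3 weeks = Nov 1, 2008.
The damage estimate is finalized: Nov 1, 2008 + 20 days = Nov 21, 2008.
The claim is approved: Nov 21, 2008 + 4 weeks = Dec 19, 2008.
Payment is issued: Dec 19, 2008 + 40 days = Jan 28, 2009.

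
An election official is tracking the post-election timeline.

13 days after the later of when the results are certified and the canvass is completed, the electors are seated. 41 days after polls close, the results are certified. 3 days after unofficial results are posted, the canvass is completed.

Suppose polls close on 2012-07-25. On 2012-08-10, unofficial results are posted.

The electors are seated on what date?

2012-09-17

Polls close: Jul 25, 2012.
The results are certified: Jul 25, 2012 + 41 days = Sep 4, 2012.
Unofficial results are posted: Aug 10, 2012.
The canvass is completed: Aug 10, 2012 + 3 days = Aug 13, 2012.
Both prerequisites met — the results are certified (Sep 4, 2012), the canvass is completed (Aug 13, 2012); the later is Sep 4, 2012.
The electors are seated: Sep 4, 2012 + 13 days = Sep 17, 2012.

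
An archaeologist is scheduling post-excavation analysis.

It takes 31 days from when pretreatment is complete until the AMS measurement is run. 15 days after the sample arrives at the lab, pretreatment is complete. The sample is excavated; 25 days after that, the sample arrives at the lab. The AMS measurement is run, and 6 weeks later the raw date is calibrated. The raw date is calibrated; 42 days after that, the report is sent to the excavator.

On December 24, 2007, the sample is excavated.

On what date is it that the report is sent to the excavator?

May 27, 2008

The sample is excavated: Dec 24, 2007.
The sample arrives at the lab: Dec 24, 2007 + 25 days = Jan 18, 2008.
Pretreatment is complete: Jan 18, 2008 + 15 days = Feb 2, 2008.
The AMS measurement is run: Feb 2, 2008 + 31 days = Mar 4, 2008.
The raw date is calibrated: Mar 4, 2008 + 6 weeks = Apr 15, 2008.
The report is sent to the excavator: Apr 15, 2008 + 42 days = May 27, 2008.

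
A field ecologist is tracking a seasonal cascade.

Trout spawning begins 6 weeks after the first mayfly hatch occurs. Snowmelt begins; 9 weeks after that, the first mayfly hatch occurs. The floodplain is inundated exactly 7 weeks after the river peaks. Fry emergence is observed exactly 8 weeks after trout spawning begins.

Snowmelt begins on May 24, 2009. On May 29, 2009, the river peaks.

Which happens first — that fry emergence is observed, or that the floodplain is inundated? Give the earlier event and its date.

The floodplain is inundated — July 17, 2009

Snowmelt begins: May 24, 2009.
The first mayfly hatch occurs: May 24, 2009 + 9 weeks = Jul 26, 2009.
Trout spawning begins: Jul 26, 2009 + 6 weeks = Sep 6, 2009.
Fry emergence is observed: Sep 6, 2009 + 8 weeks = Nov 1, 2009.
The river peaks: May 29, 2009.
The floodplain is inundated: May 29, 2009 + 7 weeks = Jul 17, 2009.
Comparing: fry emergence is observed on Nov 1, 2009 vs the floodplain is inundated on Jul 17, 2009. Earlier: the floodplain is inundated.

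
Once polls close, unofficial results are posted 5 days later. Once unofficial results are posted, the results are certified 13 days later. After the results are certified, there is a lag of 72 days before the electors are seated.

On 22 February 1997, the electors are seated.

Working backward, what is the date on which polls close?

24 November 1996

The electors are seated: Feb 22, 1997.
The results are certified: Feb 22, 1997 − 72 days = Dec 12, 1996.
Unofficial results are posted: Dec 12, 1996 − 13 days = Nov 29, 1996.
Polls close: Nov 29, 1996 − 5 days = Nov 24, 1996.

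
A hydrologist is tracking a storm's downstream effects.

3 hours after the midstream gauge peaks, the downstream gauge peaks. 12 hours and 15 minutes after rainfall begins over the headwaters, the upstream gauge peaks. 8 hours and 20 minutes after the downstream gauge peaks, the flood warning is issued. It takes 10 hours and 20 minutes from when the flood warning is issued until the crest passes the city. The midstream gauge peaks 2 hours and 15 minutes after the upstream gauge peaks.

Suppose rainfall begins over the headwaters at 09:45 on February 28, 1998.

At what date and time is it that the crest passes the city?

Rainfall begins over the headwaters: 09:45 Feb 28, 1998.
The upstream gauge peaks: 09:45 Feb 28, 1998 + 12h15m = 22:00 Feb 28, 1998.
The midstream gauge peaks: 22:00 Feb 28, 1998 + 2h15m = 00:15 Mar 1, 1998.
The downstream gauge peaks: 00:15 Mar 1, 1998 + 3h = 03:15 Mar 1, 1998.
The flood warning is issued: 03:15 Mar 1, 1998 + 8h20m = 11:35 Mar 1, 1998.
The crest passes the city: 11:35 Mar 1, 1998 + 10h20m = 21:55 Mar 1, 1998.

21:55 on March 1, 1998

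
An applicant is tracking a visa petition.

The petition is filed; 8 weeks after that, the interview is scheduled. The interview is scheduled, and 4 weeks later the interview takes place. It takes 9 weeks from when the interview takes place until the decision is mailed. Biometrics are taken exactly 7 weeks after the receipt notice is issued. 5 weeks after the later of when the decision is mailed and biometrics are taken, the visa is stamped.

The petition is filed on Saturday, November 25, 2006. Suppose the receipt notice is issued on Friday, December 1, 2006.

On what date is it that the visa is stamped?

Saturday, May 26, 2007

The petition is filed: Nov 25, 2006.
The interview is scheduled: Nov 25, 2006 + 8 weeks = Jan 20, 2007.
The interview takes place: Jan 20, 2007 + 4 weeks = Feb 17, 2007.
The decision is mailed: Feb 17, 2007 + 9 weeks = Apr 21, 2007.
The receipt notice is issued: Dec 1, 2006.
Biometrics are taken: Dec 1, 2006 + 7 weeks = Jan 19, 2007.
Both prerequisites met — the decision is mailed (Apr 21, 2007), biometrics are taken (Jan 19, 2007); the later is Apr 21, 2007.
The visa is stamped: Apr 21, 2007 + 5 weeks = May 26, 2007.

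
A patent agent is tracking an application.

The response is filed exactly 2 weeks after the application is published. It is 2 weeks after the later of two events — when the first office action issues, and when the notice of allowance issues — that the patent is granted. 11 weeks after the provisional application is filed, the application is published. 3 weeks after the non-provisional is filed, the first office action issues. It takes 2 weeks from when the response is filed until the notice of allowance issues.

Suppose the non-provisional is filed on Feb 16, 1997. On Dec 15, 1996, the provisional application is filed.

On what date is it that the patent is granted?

The non-provisional is filed: Feb 16, 1997.
The first office action issues: Feb 16, 1997 + 3 weeks = Mar 9, 1997.
The provisional application is filed: Dec 15, 1996.
The application is published: Dec 15, 1996 + 11 weeks = Mar 2, 1997.
The response is filed: Mar 2, 1997 + 2 weeks = Mar 16, 1997.
The notice of allowance issues: Mar 16, 1997 + 2 weeks = Mar 30, 1997.
Both prerequisites met — the first office action issues (Mar 9, 1997), the notice of allowance issues (Mar 30, 1997); the later is Mar 30, 1997.
The patent is granted: Mar 30, 1997 + 2 weeks = Apr 13, 1997.

Apr 13, 1997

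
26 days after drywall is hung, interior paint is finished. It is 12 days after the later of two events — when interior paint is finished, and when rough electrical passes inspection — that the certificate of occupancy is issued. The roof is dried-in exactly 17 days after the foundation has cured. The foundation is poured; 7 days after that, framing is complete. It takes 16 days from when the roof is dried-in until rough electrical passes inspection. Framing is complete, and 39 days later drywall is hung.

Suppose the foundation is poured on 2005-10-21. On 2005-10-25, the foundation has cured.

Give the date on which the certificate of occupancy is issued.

2006-01-13

The foundation is poured: Oct 21, 2005.
Framing is complete: Oct 21, 2005 + 7 days = Oct 28, 2005.
Drywall is hung: Oct 28, 2005 + 39 days = Dec 6, 2005.
Interior paint is finished: Dec 6, 2005 + 26 days = Jan 1, 2006.
The foundation has cured: Oct 25, 2005.
The roof is dried-in: Oct 25, 2005 + 17 days = Nov 11, 2005.
Rough electrical passes inspection: Nov 11, 2005 + 16 days = Nov 27, 2005.
Both prerequisites met — interior paint is finished (Jan 1, 2006), rough electrical passes inspection (Nov 27, 2005); the later is Jan 1, 2006.
The certificate of occupancy is issued: Jan 1, 2006 + 12 days = Jan 13, 2006.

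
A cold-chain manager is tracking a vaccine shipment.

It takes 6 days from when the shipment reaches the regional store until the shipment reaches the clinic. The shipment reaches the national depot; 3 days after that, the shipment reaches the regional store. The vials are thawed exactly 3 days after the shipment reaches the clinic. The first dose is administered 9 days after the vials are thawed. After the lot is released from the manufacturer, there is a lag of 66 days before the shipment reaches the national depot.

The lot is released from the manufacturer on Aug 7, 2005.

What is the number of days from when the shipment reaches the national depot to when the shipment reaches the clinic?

9 days

Causal path: the shipment reaches the national depot → the shipment reaches the regional store → the shipment reaches the clinic.
Total delay along the path: 3 + 6 = 9 days.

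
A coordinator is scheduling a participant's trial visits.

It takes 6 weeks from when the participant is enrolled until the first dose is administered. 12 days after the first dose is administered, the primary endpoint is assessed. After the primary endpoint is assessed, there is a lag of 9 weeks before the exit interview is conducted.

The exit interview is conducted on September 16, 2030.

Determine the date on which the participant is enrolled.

The exit interview is conducted: Sep 16, 2030.
The primary endpoint is assessed: Sep 16, 2030 − 9 weeks = Jul 15, 2030.
The first dose is administered: Jul 15, 2030 − 12 days = Jul 3, 2030.
The participant is enrolled: Jul 3, 2030 − 6 weeks = May 22, 2030.

May 22, 2030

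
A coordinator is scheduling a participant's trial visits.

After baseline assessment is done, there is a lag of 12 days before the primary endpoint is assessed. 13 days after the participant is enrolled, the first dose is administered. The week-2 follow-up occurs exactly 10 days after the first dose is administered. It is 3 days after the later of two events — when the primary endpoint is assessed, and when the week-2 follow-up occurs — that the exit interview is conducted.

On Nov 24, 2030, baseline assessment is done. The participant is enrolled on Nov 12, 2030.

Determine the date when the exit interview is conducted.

Dec 9, 2030

Baseline assessment is done: Nov 24, 2030.
The primary endpoint is assessed: Nov 24, 2030 + 12 days = Dec 6, 2030.
The participant is enrolled: Nov 12, 2030.
The first dose is administered: Nov 12, 2030 + 13 days = Nov 25, 2030.
The week-2 follow-up occurs: Nov 25, 2030 + 10 days = Dec 5, 2030.
Both prerequisites met — the primary endpoint is assessed (Dec 6, 2030), the week-2 follow-up occurs (Dec 5, 2030); the later is Dec 6, 2030.
The exit interview is conducted: Dec 6, 2030 + 3 days = Dec 9, 2030.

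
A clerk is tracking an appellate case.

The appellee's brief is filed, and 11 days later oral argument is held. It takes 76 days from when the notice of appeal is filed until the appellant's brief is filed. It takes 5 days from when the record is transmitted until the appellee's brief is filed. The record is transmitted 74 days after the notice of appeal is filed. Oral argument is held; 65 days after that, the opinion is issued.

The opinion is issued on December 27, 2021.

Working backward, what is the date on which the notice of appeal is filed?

July 25, 2021

The opinion is issued: Dec 27, 2021.
Oral argument is held: Dec 27, 2021 − 65 days = Oct 23, 2021.
The appellee's brief is filed: Oct 23, 2021 − 11 days = Oct 12, 2021.
The record is transmitted: Oct 12, 2021 − 5 days = Oct 7, 2021.
The notice of appeal is filed: Oct 7, 2021 − 74 days = Jul 25, 2021.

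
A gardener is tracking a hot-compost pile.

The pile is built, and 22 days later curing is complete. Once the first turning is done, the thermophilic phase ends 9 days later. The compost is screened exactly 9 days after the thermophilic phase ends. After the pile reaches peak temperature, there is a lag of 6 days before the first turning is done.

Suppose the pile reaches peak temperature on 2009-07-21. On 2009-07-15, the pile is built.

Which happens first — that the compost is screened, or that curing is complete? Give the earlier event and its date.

The pile reaches peak temperature: Jul 21, 2009.
The first turning is done: Jul 21, 2009 + 6 days = Jul 27, 2009.
The thermophilic phase ends: Jul 27, 2009 + 9 days = Aug 5, 2009.
The compost is screened: Aug 5, 2009 + 9 days = Aug 14, 2009.
The pile is built: Jul 15, 2009.
Curing is complete: Jul 15, 2009 + 22 days = Aug 6, 2009.
Comparing: the compost is screened on Aug 14, 2009 vs curing is complete on Aug 6, 2009. Earlier: curing is complete.

Curing is complete — 2009-08-06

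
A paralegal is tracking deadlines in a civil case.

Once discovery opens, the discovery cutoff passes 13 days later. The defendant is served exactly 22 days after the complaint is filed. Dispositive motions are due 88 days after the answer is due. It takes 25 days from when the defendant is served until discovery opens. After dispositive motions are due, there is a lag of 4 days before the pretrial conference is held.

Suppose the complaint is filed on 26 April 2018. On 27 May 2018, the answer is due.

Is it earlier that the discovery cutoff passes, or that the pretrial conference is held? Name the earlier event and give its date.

The discovery cutoff passes — 25 June 2018

The complaint is filed: Apr 26, 2018.
The defendant is served: Apr 26, 2018 + 22 days = May 18, 2018.
Discovery opens: May 18, 2018 + 25 days = Jun 12, 2018.
The discovery cutoff passes: Jun 12, 2018 + 13 days = Jun 25, 2018.
The answer is due: May 27, 2018.
Dispositive motions are due: May 27, 2018 + 88 days = Aug 23, 2018.
The pretrial conference is held: Aug 23, 2018 + 4 days = Aug 27, 2018.
Comparing: the discovery cutoff passes on Jun 25, 2018 vs the pretrial conference is held on Aug 27, 2018. Earlier: the discovery cutoff passes.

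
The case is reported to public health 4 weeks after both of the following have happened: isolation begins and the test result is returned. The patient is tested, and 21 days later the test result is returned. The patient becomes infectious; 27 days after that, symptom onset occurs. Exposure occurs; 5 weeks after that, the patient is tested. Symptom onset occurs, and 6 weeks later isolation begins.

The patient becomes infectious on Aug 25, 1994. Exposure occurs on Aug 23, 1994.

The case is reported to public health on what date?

Nov 30, 1994

The patient becomes infectious: Aug 25, 1994.
Symptom onset occurs: Aug 25, 1994 + 27 days = Sep 21, 1994.
Isolation begins: Sep 21, 1994 + 6 weeks = Nov 2, 1994.
Exposure occurs: Aug 23, 1994.
The patient is tested: Aug 23, 1994 + 5 weeks = Sep 27, 1994.
The test result is returned: Sep 27, 1994 + 21 days = Oct 18, 1994.
Both prerequisites met — isolation begins (Nov 2, 1994), the test result is returned (Oct 18, 1994); the later is Nov 2, 1994.
The case is reported to public health: Nov 2, 1994 + 4 weeks = Nov 30, 1994.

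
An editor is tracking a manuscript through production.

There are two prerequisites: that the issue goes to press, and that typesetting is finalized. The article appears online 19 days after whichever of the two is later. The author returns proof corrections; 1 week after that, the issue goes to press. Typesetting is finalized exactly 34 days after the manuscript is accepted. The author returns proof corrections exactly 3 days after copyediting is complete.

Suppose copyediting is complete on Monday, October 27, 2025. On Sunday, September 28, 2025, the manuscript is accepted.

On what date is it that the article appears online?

Copyediting is complete: Oct 27, 2025.
The author returns proof corrections: Oct 27, 2025 + 3 days = Oct 30, 2025.
The issue goes to press: Oct 30, 2025 + 1 week = Nov 6, 2025.
The manuscript is accepted: Sep 28, 2025.
Typesetting is finalized: Sep 28, 2025 + 34 days = Nov 1, 2025.
Both prerequisites met — the issue goes to press (Nov 6, 2025), typesetting is finalized (Nov 1, 2025); the later is Nov 6, 2025.
The article appears online: Nov 6, 2025 + 19 days = Nov 25, 2025.

Tuesday, November 25, 2025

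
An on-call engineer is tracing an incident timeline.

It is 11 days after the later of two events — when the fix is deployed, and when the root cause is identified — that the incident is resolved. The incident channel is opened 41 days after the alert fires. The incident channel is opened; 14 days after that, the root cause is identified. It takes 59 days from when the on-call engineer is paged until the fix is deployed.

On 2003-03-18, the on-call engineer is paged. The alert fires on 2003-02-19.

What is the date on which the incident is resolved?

2003-05-27

The on-call engineer is paged: Mar 18, 2003.
The fix is deployed: Mar 18, 2003 + 59 days = May 16, 2003.
The alert fires: Feb 19, 2003.
The incident channel is opened: Feb 19, 2003 + 41 days = Apr 1, 2003.
The root cause is identified: Apr 1, 2003 + 14 days = Apr 15, 2003.
Both prerequisites met — the fix is deployed (May 16, 2003), the root cause is identified (Apr 15, 2003); the later is May 16, 2003.
The incident is resolved: May 16, 2003 + 11 days = May 27, 2003.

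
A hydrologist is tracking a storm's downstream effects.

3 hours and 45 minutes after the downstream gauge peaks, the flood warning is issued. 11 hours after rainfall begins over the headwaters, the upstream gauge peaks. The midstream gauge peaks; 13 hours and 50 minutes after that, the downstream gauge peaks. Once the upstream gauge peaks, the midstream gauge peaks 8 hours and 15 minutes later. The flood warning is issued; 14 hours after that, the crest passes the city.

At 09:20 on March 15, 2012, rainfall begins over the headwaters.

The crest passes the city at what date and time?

Rainfall begins over the headwaters: 09:20 Mar 15, 2012.
The upstream gauge peaks: 09:20 Mar 15, 2012 + 11h = 20:20 Mar 15, 2012.
The midstream gauge peaks: 20:20 Mar 15, 2012 + 8h15m = 04:35 Mar 16, 2012.
The downstream gauge peaks: 04:35 Mar 16, 2012 + 13h50m = 18:25 Mar 16, 2012.
The flood warning is issued: 18:25 Mar 16, 2012 + 3h45m = 22:10 Mar 16, 2012.
The crest passes the city: 22:10 Mar 16, 2012 + 14h = 12:10 Mar 17, 2012.

12:10 on March 17, 2012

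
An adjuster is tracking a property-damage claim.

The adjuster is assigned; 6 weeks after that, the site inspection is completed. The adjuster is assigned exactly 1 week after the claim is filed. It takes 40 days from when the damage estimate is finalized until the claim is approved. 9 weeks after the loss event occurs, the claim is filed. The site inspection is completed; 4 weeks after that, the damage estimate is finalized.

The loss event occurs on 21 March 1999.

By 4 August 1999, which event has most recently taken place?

The loss event occurs: Mar 21, 1999.
The claim is filed: Mar 21, 1999 + 9 weeks = May 23, 1999.
The adjuster is assigned: May 23, 1999 + 1 week = May 30, 1999.
The site inspection is completed: May 30, 1999 + 6 weeks = Jul 11, 1999.
The damage estimate is finalized: Jul 11, 1999 + 4 weeks = Aug 8, 1999.
The claim is approved: Aug 8, 1999 + 40 days = Sep 17, 1999.
Aug 4, 1999 falls between when the site inspection is completed (Jul 11, 1999) and when the damage estimate is finalized (Aug 8, 1999).

The site inspection is completed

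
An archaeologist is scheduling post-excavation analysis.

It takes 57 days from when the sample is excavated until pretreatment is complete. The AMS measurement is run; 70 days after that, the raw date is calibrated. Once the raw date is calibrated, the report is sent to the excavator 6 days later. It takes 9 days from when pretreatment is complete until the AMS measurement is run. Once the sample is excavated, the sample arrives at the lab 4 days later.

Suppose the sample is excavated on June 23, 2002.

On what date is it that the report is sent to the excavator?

The sample is excavated: Jun 23, 2002.
Pretreatment is complete: Jun 23, 2002 + 57 days = Aug 19, 2002.
The AMS measurement is run: Aug 19, 2002 + 9 days = Aug 28, 2002.
The raw date is calibrated: Aug 28, 2002 + 70 days = Nov 6, 2002.
The report is sent to the excavator: Nov 6, 2002 + 6 days = Nov 12, 2002.

November 12, 2002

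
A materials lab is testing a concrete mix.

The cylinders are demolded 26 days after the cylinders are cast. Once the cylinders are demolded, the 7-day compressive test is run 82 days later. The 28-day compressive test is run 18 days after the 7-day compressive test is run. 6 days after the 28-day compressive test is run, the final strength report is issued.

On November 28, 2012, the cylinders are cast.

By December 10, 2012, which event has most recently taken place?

The cylinders are cast: Nov 28, 2012.
The cylinders are demolded: Nov 28, 2012 + 26 days = Dec 24, 2012.
The 7-day compressive test is run: Dec 24, 2012 + 82 days = Mar 16, 2013.
The 28-day compressive test is run: Mar 16, 2013 + 18 days = Apr 3, 2013.
The final strength report is issued: Apr 3, 2013 + 6 days = Apr 9, 2013.
Dec 10, 2012 falls between when the cylinders are cast (Nov 28, 2012) and when the cylinders are demolded (Dec 24, 2012).

The cylinders are cast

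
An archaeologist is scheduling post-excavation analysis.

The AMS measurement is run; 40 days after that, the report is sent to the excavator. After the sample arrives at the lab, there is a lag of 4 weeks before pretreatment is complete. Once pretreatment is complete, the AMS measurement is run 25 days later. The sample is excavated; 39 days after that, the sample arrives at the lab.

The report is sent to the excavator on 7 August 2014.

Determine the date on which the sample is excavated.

28 March 2014

The report is sent to the excavator: Aug 7, 2014.
The AMS measurement is run: Aug 7, 2014 − 40 days = Jun 28, 2014.
Pretreatment is complete: Jun 28, 2014 − 25 days = Jun 3, 2014.
The sample arrives at the lab: Jun 3, 2014 − 4 weeks = May 6, 2014.
The sample is excavated: May 6, 2014 − 39 days = Mar 28, 2014.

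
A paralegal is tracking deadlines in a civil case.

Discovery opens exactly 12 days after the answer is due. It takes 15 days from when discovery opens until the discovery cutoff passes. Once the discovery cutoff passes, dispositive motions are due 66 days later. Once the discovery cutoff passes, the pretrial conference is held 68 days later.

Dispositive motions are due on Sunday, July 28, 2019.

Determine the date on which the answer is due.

Dispositive motions are due: Jul 28, 2019.
The discovery cutoff passes: Jul 28, 2019 − 66 days = May 23, 2019.
Discovery opens: May 23, 2019 − 15 days = May 8, 2019.
The answer is due: May 8, 2019 − 12 days = Apr 26, 2019.

Friday, April 26, 2019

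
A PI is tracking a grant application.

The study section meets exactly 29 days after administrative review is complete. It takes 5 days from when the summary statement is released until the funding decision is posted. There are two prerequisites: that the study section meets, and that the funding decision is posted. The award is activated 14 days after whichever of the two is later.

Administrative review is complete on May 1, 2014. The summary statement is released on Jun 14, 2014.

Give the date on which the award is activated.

Administrative review is complete: May 1, 2014.
The study section meets: May 1, 2014 + 29 days = May 30, 2014.
The summary statement is released: Jun 14, 2014.
The funding decision is posted: Jun 14, 2014 + 5 days = Jun 19, 2014.
Both prerequisites met — the study section meets (May 30, 2014), the funding decision is posted (Jun 19, 2014); the later is Jun 19, 2014.
The award is activated: Jun 19, 2014 + 14 days = Jul 3, 2014.

Jul 3, 2014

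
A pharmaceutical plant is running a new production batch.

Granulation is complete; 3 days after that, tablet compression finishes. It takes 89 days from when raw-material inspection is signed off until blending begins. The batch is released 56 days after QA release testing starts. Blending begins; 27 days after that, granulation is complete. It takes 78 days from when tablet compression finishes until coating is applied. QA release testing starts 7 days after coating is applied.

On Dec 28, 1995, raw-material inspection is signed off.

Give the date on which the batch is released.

Sep 13, 1996

Raw-material inspection is signed off: Dec 28, 1995.
Blending begins: Dec 28, 1995 + 89 days = Mar 26, 1996.
Granulation is complete: Mar 26, 1996 + 27 days = Apr 22, 1996.
Tablet compression finishes: Apr 22, 1996 + 3 days = Apr 25, 1996.
Coating is applied: Apr 25, 1996 + 78 days = Jul 12, 1996.
QA release testing starts: Jul 12, 1996 + 7 days = Jul 19, 1996.
The batch is released: Jul 19, 1996 + 56 days = Sep 13, 1996.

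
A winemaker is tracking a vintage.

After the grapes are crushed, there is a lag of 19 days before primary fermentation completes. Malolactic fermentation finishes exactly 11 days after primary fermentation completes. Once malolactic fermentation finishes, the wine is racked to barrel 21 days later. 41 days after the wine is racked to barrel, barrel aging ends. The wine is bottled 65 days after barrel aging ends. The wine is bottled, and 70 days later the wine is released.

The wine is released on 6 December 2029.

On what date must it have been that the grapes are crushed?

The wine is released: Dec 6, 2029.
The wine is bottled: Dec 6, 2029 − 70 days = Sep 27, 2029.
Barrel aging ends: Sep 27, 2029 − 65 days = Jul 24, 2029.
The wine is racked to barrel: Jul 24, 2029 − 41 days = Jun 13, 2029.
Malolactic fermentation finishes: Jun 13, 2029 − 21 days = May 23, 2029.
Primary fermentation completes: May 23, 2029 − 11 days = May 12, 2029.
The grapes are crushed: May 12, 2029 − 19 days = Apr 23, 2029.

23 April 2029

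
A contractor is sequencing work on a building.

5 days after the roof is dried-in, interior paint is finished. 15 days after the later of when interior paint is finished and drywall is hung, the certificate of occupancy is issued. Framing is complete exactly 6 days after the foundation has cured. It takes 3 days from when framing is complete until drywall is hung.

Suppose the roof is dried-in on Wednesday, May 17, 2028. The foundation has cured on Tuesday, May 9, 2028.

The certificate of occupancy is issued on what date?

Tuesday, June 6, 2028

The roof is dried-in: May 17, 2028.
Interior paint is finished: May 17, 2028 + 5 days = May 22, 2028.
The foundation has cured: May 9, 2028.
Framing is complete: May 9, 2028 + 6 days = May 15, 2028.
Drywall is hung: May 15, 2028 + 3 days = May 18, 2028.
Both prerequisites met — interior paint is finished (May 22, 2028), drywall is hung (May 18, 2028); the later is May 22, 2028.
The certificate of occupancy is issued: May 22, 2028 + 15 days = Jun 6, 2028.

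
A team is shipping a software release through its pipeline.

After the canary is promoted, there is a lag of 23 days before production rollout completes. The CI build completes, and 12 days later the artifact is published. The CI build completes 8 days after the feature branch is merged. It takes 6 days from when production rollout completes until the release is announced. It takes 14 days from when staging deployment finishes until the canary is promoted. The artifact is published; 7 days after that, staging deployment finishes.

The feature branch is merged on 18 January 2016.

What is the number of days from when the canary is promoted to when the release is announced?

29 days

Causal path: the canary is promoted → production rollout completes → the release is announced.
Total delay along the path: 23 + 6 = 29 days.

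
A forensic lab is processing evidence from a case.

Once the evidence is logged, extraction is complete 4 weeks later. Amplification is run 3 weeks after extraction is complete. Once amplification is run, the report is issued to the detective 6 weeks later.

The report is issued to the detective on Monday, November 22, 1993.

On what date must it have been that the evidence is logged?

The report is issued to the detective: Nov 22, 1993.
Amplification is run: Nov 22, 1993 − 6 weeks = Oct 11, 1993.
Extraction is complete: Oct 11, 1993 − 3 weeks = Sep 20, 1993.
The evidence is logged: Sep 20, 1993 − 4 weeks = Aug 23, 1993.

Monday, August 23, 1993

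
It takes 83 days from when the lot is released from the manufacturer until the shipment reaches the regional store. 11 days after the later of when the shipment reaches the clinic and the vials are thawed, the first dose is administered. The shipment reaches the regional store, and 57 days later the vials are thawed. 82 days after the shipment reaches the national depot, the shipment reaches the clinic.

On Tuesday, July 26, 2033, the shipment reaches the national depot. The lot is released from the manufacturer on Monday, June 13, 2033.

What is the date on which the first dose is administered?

Friday, November 11, 2033

The shipment reaches the national depot: Jul 26, 2033.
The shipment reaches the clinic: Jul 26, 2033 + 82 days = Oct 16, 2033.
The lot is released from the manufacturer: Jun 13, 2033.
The shipment reaches the regional store: Jun 13, 2033 + 83 days = Sep 4, 2033.
The vials are thawed: Sep 4, 2033 + 57 days = Oct 31, 2033.
Both prerequisites met — the shipment reaches the clinic (Oct 16, 2033), the vials are thawed (Oct 31, 2033); the later is Oct 31, 2033.
The first dose is administered: Oct 31, 2033 + 11 days = Nov 11, 2033.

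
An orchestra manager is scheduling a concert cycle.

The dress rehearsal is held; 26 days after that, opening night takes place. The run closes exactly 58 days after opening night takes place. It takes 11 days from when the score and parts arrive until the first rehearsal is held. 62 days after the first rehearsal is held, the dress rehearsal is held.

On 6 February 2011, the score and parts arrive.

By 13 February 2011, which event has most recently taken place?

The score and parts arrive: Feb 6, 2011.
The first rehearsal is held: Feb 6, 2011 + 11 days = Feb 17, 2011.
The dress rehearsal is held: Feb 17, 2011 + 62 days = Apr 20, 2011.
Opening night takes place: Apr 20, 2011 + 26 days = May 16, 2011.
The run closes: May 16, 2011 + 58 days = Jul 13, 2011.
Feb 13, 2011 falls between when the score and parts arrive (Feb 6, 2011) and when the first rehearsal is held (Feb 17, 2011).

The score and parts arrive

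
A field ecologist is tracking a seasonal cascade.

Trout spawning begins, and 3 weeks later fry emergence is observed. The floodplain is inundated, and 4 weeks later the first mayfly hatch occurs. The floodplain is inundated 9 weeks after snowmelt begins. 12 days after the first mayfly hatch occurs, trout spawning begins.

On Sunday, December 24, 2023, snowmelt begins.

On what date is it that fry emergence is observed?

Snowmelt begins: Dec 24, 2023.
The floodplain is inundated: Dec 24, 2023 + 9 weeks = Feb 25, 2024.
The first mayfly hatch occurs: Feb 25, 2024 + 4 weeks = Mar 24, 2024.
Trout spawning begins: Mar 24, 2024 + 12 days = Apr 5, 2024.
Fry emergence is observed: Apr 5, 2024 + 3 weeks = Apr 26, 2024.

Friday, April 26, 2024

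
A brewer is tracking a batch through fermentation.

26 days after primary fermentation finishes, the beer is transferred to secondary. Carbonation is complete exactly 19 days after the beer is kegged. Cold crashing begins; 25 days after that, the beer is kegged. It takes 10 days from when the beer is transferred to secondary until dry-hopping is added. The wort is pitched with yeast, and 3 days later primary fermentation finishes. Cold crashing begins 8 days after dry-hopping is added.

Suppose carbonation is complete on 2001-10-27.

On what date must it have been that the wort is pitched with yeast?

Carbonation is complete: Oct 27, 2001.
The beer is kegged: Oct 27, 2001 − 19 days = Oct 8, 2001.
Cold crashing begins: Oct 8, 2001 − 25 days = Sep 13, 2001.
Dry-hopping is added: Sep 13, 2001 − 8 days = Sep 5, 2001.
The beer is transferred to secondary: Sep 5, 2001 − 10 days = Aug 26, 2001.
Primary fermentation finishes: Aug 26, 2001 − 26 days = Jul 31, 2001.
The wort is pitched with yeast: Jul 31, 2001 − 3 days = Jul 28, 2001.

2001-07-28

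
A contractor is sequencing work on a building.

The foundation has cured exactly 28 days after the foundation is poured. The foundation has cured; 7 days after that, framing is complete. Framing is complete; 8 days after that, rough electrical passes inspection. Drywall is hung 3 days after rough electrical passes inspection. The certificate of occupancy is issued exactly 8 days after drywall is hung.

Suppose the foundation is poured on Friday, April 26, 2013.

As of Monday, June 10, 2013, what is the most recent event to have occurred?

Rough electrical passes inspection

The foundation is poured: Apr 26, 2013.
The foundation has cured: Apr 26, 2013 + 28 days = May 24, 2013.
Framing is complete: May 24, 2013 + 7 days = May 31, 2013.
Rough electrical passes inspection: May 31, 2013 + 8 days = Jun 8, 2013.
Drywall is hung: Jun 8, 2013 + 3 days = Jun 11, 2013.
The certificate of occupancy is issued: Jun 11, 2013 + 8 days = Jun 19, 2013.
Jun 10, 2013 falls between when rough electrical passes inspection (Jun 8, 2013) and when drywall is hung (Jun 11, 2013).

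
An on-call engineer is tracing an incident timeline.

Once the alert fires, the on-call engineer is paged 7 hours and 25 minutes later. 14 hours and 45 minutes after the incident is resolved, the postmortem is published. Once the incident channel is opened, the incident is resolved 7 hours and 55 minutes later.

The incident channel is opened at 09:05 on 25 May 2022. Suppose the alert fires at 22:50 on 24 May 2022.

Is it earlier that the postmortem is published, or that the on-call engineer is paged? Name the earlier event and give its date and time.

The incident channel is opened: 09:05 May 25, 2022.
The incident is resolved: 09:05 May 25, 2022 + 7h55m = 17:00 May 25, 2022.
The postmortem is published: 17:00 May 25, 2022 + 14h45m = 07:45 May 26, 2022.
The alert fires: 22:50 May 24, 2022.
The on-call engineer is paged: 22:50 May 24, 2022 + 7h25m = 06:15 May 25, 2022.
Comparing: the postmortem is published at 07:45 May 26, 2022 vs the on-call engineer is paged at 06:15 May 25, 2022. Earlier: the on-call engineer is paged.

The on-call engineer is paged — 06:15 on 25 May 2022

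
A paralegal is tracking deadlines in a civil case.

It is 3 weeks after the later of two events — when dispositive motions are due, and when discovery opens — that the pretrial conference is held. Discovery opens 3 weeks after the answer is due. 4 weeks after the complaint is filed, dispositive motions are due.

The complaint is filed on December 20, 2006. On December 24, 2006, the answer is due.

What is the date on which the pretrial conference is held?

February 7, 2007

The complaint is filed: Dec 20, 2006.
Dispositive motions are due: Dec 20, 2006 + 4 weeks = Jan 17, 2007.
The answer is due: Dec 24, 2006.
Discovery opens: Dec 24, 2006 + 3 weeks = Jan 14, 2007.
Both prerequisites met — dispositive motions are due (Jan 17, 2007), discovery opens (Jan 14, 2007); the later is Jan 17, 2007.
The pretrial conference is held: Jan 17, 2007 + 3 weeks = Feb 7, 2007.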